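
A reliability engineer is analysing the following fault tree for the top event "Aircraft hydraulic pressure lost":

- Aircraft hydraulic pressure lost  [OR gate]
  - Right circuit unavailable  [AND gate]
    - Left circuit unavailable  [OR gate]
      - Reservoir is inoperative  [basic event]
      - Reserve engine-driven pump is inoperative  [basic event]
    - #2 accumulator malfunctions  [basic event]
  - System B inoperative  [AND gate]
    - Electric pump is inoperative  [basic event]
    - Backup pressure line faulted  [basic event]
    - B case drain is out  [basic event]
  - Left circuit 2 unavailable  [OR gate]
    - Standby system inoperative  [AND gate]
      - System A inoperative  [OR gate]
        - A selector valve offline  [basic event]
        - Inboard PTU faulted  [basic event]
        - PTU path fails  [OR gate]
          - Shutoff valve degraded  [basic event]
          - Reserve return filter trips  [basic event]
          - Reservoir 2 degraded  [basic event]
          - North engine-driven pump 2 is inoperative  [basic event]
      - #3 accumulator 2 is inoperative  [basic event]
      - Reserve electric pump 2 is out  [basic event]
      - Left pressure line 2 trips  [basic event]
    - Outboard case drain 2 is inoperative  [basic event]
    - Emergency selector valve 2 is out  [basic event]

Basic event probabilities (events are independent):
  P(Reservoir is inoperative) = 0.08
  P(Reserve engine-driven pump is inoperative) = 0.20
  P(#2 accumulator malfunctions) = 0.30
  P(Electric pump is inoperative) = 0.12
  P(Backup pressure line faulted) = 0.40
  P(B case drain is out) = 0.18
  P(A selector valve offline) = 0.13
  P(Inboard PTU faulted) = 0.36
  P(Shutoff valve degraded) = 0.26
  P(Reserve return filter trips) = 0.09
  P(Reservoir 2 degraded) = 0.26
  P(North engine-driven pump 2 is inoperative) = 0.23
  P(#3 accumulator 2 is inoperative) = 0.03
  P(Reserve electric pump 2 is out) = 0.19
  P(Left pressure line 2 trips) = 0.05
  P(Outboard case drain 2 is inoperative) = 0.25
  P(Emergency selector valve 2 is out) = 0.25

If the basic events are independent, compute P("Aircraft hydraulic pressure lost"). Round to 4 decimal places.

P(Left circuit unavailable) [OR] = 1 − (1−0.08) × (1−0.20) = 0.264000
P(Right circuit unavailable) [AND] = 0.264000 × 0.30 = 0.079200
P(System B inoperative) [AND] = 0.12 × 0.40 × 0.18 = 0.008640
P(PTU path fails) [OR] = 1 − (1−0.26) × (1−0.09) × (1−0.26) × (1−0.23) = 0.616297
P(System A inoperative) [OR] = 1 − (1−0.13) × (1−0.36) × (1−0.616297) = 0.786354
P(Standby system inoperative) [AND] = 0.786354 × 0.03 × 0.19 × 0.05 = 0.000224
P(Left circuit 2 unavailable) [OR] = 1 − (1−0.000224) × (1−0.25) × (1−0.25) = 0.437626
P(Aircraft hydraulic pressure lost) [OR] = 1 − (1−0.079200) × (1−0.008640) × (1−0.437626) = 0.486640
Rounded to 4 decimal places: P(Aircraft hydraulic pressure lost) ≈ 0.4866.

0.4866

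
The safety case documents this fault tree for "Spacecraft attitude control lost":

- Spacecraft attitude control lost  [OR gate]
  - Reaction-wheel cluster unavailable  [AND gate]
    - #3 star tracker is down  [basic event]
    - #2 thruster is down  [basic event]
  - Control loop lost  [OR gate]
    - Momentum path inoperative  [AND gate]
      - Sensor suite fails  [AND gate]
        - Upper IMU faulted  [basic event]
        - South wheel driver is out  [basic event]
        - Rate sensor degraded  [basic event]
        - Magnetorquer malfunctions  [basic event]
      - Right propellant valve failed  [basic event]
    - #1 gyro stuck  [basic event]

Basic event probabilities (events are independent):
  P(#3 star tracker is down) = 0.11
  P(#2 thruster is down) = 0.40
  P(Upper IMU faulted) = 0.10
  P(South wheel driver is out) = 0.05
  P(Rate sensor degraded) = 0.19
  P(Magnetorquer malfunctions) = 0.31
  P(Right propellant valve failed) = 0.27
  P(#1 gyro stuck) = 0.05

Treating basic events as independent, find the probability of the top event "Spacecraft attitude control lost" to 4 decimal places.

0.0919

P(Reaction-wheel cluster unavailable) [AND] = 0.11 × 0.40 = 0.044000
P(Sensor suite fails) [AND] = 0.10 × 0.05 × 0.19 × 0.31 = 0.000295
P(Momentum path inoperative) [AND] = 0.000295 × 0.27 = 0.000080
P(Control loop lost) [OR] = 1 − (1−0.000080) × (1−0.05) = 0.050076
P(Spacecraft attitude control lost) [OR] = 1 − (1−0.044000) × (1−0.050076) = 0.091873
Rounded to 4 decimal places: P(Spacecraft attitude control lost) ≈ 0.0919.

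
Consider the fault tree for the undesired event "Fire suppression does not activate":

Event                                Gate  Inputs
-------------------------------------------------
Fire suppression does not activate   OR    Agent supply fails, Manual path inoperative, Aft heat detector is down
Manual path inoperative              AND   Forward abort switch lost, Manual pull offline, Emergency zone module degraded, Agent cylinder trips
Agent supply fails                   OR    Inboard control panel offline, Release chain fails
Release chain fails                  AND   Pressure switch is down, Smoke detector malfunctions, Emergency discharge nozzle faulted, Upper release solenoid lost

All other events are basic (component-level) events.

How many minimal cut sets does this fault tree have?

Release chain fails [AND]: one cut set from each child combined → 1 × 1 × 1 × 1 = 1 cut set(s).
Agent supply fails [OR]: union of children's cut sets → 2 cut set(s).
Manual path inoperative [AND]: one cut set from each child combined → 1 × 1 × 1 × 1 = 1 cut set(s).
Fire suppression does not activate [OR]: union of children's cut sets → 4 cut set(s).
Minimal cut sets: {Inboard control panel offline}; {Emergency discharge nozzle faulted, Pressure switch is down, Smoke detector malfunctions, Upper release solenoid lost}; {Agent cylinder trips, Emergency zone module degraded, Forward abort switch lost, Manual pull offline}; {Aft heat detector is down}.

4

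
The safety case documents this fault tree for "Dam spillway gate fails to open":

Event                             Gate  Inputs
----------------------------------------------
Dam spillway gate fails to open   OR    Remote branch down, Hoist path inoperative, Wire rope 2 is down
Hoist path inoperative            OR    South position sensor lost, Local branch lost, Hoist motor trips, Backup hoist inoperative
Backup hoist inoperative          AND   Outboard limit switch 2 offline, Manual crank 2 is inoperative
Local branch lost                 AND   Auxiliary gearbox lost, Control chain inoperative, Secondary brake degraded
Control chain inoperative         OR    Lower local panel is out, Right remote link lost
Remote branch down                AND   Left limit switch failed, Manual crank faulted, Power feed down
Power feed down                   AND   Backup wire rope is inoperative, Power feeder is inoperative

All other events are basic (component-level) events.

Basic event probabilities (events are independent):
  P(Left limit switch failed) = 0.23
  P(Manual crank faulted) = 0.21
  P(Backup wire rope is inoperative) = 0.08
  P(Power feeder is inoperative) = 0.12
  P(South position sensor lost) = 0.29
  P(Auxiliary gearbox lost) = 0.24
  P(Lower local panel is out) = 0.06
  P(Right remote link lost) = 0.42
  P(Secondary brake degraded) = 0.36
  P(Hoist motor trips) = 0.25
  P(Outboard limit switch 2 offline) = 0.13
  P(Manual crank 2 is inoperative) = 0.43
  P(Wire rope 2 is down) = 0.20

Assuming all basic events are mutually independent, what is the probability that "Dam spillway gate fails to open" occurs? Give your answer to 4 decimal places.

0.6138

P(Power feed down) [AND] = 0.08 × 0.12 = 0.009600
P(Remote branch down) [AND] = 0.23 × 0.21 × 0.009600 = 0.000464
P(Control chain inoperative) [OR] = 1 − (1−0.06) × (1−0.42) = 0.454800
P(Local branch lost) [AND] = 0.24 × 0.454800 × 0.36 = 0.039295
P(Backup hoist inoperative) [AND] = 0.13 × 0.43 = 0.055900
P(Hoist path inoperative) [OR] = 1 − (1−0.29) × (1−0.039295) × (1−0.25) × (1−0.055900) = 0.517022
P(Dam spillway gate fails to open) [OR] = 1 − (1−0.000464) × (1−0.517022) × (1−0.20) = 0.613797
Rounded to 4 decimal places: P(Dam spillway gate fails to open) ≈ 0.6138.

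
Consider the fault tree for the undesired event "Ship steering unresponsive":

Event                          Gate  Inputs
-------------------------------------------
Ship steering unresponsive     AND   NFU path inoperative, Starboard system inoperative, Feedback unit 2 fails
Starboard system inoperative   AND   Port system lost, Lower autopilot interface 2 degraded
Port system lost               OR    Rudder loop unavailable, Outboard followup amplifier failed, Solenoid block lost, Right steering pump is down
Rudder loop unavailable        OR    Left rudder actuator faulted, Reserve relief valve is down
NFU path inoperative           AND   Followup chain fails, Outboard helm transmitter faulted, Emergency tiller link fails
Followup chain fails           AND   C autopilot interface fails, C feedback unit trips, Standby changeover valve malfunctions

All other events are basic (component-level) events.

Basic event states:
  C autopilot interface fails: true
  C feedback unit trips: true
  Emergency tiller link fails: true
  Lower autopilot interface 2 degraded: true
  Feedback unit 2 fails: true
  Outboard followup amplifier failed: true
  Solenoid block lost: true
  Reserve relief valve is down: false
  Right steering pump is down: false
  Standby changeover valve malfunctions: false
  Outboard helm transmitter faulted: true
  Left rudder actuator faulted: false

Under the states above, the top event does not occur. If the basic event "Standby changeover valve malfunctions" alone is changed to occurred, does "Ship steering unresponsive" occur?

Counterfactual: set "Standby changeover valve malfunctions" to occurred.
Followup chain fails [AND]: C autopilot interface fails=occurs, C feedback unit trips=occurs, Standby changeover valve malfunctions=occurs → all inputs occur → occurs.
NFU path inoperative [AND]: Followup chain fails=occurs, Outboard helm transmitter faulted=occurs, Emergency tiller link fails=occurs → all inputs occur → occurs.
Rudder loop unavailable [OR]: Left rudder actuator faulted=not, Reserve relief valve is down=not → no input occurs → does not occur.
Port system lost [OR]: Rudder loop unavailable=not, Outboard followup amplifier failed=occurs, Solenoid block lost=occurs, Right steering pump is down=not → at least one input occurs → occurs.
Starboard system inoperative [AND]: Port system lost=occurs, Lower autopilot interface 2 degraded=occurs → all inputs occur → occurs.
Ship steering unresponsive [AND]: NFU path inoperative=occurs, Starboard system inoperative=occurs, Feedback unit 2 fails=occurs → all inputs occur → occurs.

Yes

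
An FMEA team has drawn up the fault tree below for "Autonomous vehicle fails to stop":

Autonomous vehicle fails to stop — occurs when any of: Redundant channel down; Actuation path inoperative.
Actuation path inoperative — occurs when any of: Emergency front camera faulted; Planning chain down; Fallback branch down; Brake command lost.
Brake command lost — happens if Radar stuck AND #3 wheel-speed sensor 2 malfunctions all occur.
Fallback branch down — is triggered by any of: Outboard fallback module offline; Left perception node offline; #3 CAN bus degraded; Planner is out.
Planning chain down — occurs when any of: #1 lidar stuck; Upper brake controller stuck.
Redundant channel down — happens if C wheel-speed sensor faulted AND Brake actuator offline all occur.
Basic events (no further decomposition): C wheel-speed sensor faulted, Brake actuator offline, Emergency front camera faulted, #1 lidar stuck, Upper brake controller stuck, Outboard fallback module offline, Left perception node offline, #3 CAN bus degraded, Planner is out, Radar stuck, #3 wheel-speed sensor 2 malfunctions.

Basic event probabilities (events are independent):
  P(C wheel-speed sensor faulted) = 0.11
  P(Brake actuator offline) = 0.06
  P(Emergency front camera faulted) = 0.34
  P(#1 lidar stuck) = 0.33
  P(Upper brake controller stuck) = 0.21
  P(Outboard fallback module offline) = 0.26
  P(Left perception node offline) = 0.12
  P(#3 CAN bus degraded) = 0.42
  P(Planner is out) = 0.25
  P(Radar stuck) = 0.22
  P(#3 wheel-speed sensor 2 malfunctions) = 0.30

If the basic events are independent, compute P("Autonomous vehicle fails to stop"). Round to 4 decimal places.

0.9082

P(Redundant channel down) [AND] = 0.11 × 0.06 = 0.006600
P(Planning chain down) [OR] = 1 − (1−0.33) × (1−0.21) = 0.470700
P(Fallback branch down) [OR] = 1 − (1−0.26) × (1−0.12) × (1−0.42) × (1−0.25) = 0.716728
P(Brake command lost) [AND] = 0.22 × 0.30 = 0.066000
P(Actuation path inoperative) [OR] = 1 − (1−0.34) × (1−0.470700) × (1−0.716728) × (1−0.066000) = 0.907574
P(Autonomous vehicle fails to stop) [OR] = 1 − (1−0.006600) × (1−0.907574) = 0.908184
Rounded to 4 decimal places: P(Autonomous vehicle fails to stop) ≈ 0.9082.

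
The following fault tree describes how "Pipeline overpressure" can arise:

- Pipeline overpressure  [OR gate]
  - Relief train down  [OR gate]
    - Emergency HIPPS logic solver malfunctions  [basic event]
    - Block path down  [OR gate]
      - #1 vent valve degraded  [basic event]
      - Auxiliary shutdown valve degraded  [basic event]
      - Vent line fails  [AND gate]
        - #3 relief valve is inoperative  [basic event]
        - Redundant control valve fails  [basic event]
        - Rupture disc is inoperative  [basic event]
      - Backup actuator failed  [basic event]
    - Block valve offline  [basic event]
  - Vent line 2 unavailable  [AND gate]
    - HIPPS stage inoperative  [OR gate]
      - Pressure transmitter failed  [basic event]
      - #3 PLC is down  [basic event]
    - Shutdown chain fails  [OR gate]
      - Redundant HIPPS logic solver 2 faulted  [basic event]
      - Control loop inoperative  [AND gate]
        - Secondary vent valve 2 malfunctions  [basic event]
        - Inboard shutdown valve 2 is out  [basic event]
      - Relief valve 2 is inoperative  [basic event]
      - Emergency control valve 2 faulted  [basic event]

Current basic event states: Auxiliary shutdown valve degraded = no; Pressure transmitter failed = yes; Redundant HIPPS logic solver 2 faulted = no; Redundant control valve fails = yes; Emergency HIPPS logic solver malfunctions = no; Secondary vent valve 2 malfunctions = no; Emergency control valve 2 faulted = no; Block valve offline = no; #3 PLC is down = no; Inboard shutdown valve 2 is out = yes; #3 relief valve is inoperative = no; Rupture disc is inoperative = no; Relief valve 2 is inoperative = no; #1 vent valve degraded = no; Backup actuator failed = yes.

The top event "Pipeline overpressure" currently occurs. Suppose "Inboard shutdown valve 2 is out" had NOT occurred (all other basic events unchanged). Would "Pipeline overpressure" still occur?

Yes

Counterfactual: set "Inboard shutdown valve 2 is out" to not occurred.
Vent line fails [AND]: #3 relief valve is inoperative=not, Redundant control valve fails=occurs, Rupture disc is inoperative=not → not all inputs occur → does not occur.
Block path down [OR]: #1 vent valve degraded=not, Auxiliary shutdown valve degraded=not, Vent line fails=not, Backup actuator failed=occurs → at least one input occurs → occurs.
Relief train down [OR]: Emergency HIPPS logic solver malfunctions=not, Block path down=occurs, Block valve offline=not → at least one input occurs → occurs.
HIPPS stage inoperative [OR]: Pressure transmitter failed=occurs, #3 PLC is down=not → at least one input occurs → occurs.
Control loop inoperative [AND]: Secondary vent valve 2 malfunctions=not, Inboard shutdown valve 2 is out=not → not all inputs occur → does not occur.
Shutdown chain fails [OR]: Redundant HIPPS logic solver 2 faulted=not, Control loop inoperative=not, Relief valve 2 is inoperative=not, Emergency control valve 2 faulted=not → no input occurs → does not occur.
Vent line 2 unavailable [AND]: HIPPS stage inoperative=occurs, Shutdown chain fails=not → not all inputs occur → does not occur.
Pipeline overpressure [OR]: Relief train down=occurs, Vent line 2 unavailable=not → at least one input occurs → occurs.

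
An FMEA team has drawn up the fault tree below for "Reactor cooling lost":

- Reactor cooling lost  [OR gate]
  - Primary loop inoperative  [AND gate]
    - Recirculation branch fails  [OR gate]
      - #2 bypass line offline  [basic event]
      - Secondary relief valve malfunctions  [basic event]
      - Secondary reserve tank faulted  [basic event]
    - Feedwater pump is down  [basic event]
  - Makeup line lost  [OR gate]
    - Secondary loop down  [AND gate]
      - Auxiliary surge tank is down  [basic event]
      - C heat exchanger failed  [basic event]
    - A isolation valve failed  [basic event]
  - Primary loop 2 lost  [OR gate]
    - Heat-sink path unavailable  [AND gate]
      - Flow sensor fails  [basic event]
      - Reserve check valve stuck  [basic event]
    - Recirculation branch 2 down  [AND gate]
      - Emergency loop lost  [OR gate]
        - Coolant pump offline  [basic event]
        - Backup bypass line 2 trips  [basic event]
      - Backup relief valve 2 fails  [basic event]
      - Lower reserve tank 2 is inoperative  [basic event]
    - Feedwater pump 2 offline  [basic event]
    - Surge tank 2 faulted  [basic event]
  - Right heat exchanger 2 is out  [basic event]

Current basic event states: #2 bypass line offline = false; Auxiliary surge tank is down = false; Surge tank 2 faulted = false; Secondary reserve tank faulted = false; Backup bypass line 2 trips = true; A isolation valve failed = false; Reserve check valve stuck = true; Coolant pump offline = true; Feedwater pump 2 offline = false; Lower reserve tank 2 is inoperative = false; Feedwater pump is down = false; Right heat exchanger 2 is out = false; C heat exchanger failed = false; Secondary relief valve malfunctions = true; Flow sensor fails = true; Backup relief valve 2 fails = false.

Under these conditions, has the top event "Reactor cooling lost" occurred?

Yes

Recirculation branch fails [OR]: #2 bypass line offline=not, Secondary relief valve malfunctions=occurs, Secondary reserve tank faulted=not → at least one input occurs → occurs.
Primary loop inoperative [AND]: Recirculation branch fails=occurs, Feedwater pump is down=not → not all inputs occur → does not occur.
Secondary loop down [AND]: Auxiliary surge tank is down=not, C heat exchanger failed=not → not all inputs occur → does not occur.
Makeup line lost [OR]: Secondary loop down=not, A isolation valve failed=not → no input occurs → does not occur.
Heat-sink path unavailable [AND]: Flow sensor fails=occurs, Reserve check valve stuck=occurs → all inputs occur → occurs.
Emergency loop lost [OR]: Coolant pump offline=occurs, Backup bypass line 2 trips=occurs → at least one input occurs → occurs.
Recirculation branch 2 down [AND]: Emergency loop lost=occurs, Backup relief valve 2 fails=not, Lower reserve tank 2 is inoperative=not → not all inputs occur → does not occur.
Primary loop 2 lost [OR]: Heat-sink path unavailable=occurs, Recirculation branch 2 down=not, Feedwater pump 2 offline=not, Surge tank 2 faulted=not → at least one input occurs → occurs.
Reactor cooling lost [OR]: Primary loop inoperative=not, Makeup line lost=not, Primary loop 2 lost=occurs, Right heat exchanger 2 is out=not → at least one input occurs → occurs.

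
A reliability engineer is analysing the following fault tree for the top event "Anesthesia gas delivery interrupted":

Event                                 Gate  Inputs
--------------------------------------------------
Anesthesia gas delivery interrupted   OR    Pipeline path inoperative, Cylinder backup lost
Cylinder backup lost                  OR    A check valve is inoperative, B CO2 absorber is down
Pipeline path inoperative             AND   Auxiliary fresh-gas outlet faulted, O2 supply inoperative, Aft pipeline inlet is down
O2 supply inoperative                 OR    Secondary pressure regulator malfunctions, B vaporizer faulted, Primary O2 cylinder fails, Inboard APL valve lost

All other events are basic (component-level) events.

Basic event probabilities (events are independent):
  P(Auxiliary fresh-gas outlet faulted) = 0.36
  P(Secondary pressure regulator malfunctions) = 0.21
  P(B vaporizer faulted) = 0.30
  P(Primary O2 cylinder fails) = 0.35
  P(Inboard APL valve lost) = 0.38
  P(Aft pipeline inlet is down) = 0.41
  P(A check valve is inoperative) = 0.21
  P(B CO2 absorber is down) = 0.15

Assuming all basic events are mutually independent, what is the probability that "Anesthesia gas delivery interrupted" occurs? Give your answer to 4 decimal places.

0.4055

P(O2 supply inoperative) [OR] = 1 − (1−0.21) × (1−0.30) × (1−0.35) × (1−0.38) = 0.777141
P(Pipeline path inoperative) [AND] = 0.36 × 0.777141 × 0.41 = 0.114706
P(Cylinder backup lost) [OR] = 1 − (1−0.21) × (1−0.15) = 0.328500
P(Anesthesia gas delivery interrupted) [OR] = 1 − (1−0.114706) × (1−0.328500) = 0.405525
Rounded to 4 decimal places: P(Anesthesia gas delivery interrupted) ≈ 0.4055.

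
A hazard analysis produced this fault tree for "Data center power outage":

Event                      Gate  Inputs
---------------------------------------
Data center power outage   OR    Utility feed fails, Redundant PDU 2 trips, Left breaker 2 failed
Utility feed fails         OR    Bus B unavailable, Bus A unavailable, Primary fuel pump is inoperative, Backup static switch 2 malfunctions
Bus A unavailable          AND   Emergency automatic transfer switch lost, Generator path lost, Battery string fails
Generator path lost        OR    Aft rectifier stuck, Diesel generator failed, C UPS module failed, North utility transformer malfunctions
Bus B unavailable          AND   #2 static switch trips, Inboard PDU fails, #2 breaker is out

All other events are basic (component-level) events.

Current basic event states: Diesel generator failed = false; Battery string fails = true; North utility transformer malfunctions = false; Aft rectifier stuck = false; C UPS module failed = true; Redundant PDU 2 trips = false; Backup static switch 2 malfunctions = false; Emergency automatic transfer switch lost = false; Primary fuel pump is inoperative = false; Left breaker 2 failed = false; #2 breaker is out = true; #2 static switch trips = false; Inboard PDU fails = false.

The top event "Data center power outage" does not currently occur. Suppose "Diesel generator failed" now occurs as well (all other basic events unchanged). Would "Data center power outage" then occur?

No

Counterfactual: set "Diesel generator failed" to occurred.
Bus B unavailable [AND]: #2 static switch trips=not, Inboard PDU fails=not, #2 breaker is out=occurs → not all inputs occur → does not occur.
Generator path lost [OR]: Aft rectifier stuck=not, Diesel generator failed=occurs, C UPS module failed=occurs, North utility transformer malfunctions=not → at least one input occurs → occurs.
Bus A unavailable [AND]: Emergency automatic transfer switch lost=not, Generator path lost=occurs, Battery string fails=occurs → not all inputs occur → does not occur.
Utility feed fails [OR]: Bus B unavailable=not, Bus A unavailable=not, Primary fuel pump is inoperative=not, Backup static switch 2 malfunctions=not → no input occurs → does not occur.
Data center power outage [OR]: Utility feed fails=not, Redundant PDU 2 trips=not, Left breaker 2 failed=not → no input occurs → does not occur.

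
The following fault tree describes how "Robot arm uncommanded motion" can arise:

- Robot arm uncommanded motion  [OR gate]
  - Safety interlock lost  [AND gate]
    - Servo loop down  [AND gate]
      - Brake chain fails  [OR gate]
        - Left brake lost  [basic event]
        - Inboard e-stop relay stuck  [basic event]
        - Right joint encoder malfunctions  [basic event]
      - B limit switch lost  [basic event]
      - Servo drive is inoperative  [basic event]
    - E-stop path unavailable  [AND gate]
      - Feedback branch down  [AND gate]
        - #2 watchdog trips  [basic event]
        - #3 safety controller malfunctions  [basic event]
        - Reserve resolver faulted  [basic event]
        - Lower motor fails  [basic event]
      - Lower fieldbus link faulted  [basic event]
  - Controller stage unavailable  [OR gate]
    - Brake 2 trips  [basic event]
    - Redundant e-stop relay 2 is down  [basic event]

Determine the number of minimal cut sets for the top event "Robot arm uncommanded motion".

5

Brake chain fails [OR]: union of children's cut sets → 3 cut set(s).
Servo loop down [AND]: one cut set from each child combined → 3 × 1 × 1 = 3 cut set(s).
Feedback branch down [AND]: one cut set from each child combined → 1 × 1 × 1 × 1 = 1 cut set(s).
E-stop path unavailable [AND]: one cut set from each child combined → 1 × 1 = 1 cut set(s).
Safety interlock lost [AND]: one cut set from each child combined → 3 × 1 = 3 cut set(s).
Controller stage unavailable [OR]: union of children's cut sets → 2 cut set(s).
Robot arm uncommanded motion [OR]: union of children's cut sets → 5 cut set(s).
Minimal cut sets: {#2 watchdog trips, #3 safety controller malfunctions, B limit switch lost, Left brake lost, Lower fieldbus link faulted, Lower motor fails, Reserve resolver faulted, Servo drive is inoperative}; {#2 watchdog trips, #3 safety controller malfunctions, B limit switch lost, Inboard e-stop relay stuck, Lower fieldbus link faulted, Lower motor fails, Reserve resolver faulted, Servo drive is inoperative}; {#2 watchdog trips, #3 safety controller malfunctions, B limit switch lost, Lower fieldbus link faulted, Lower motor fails, Reserve resolver faulted, Right joint encoder malfunctions, Servo drive is inoperative}; {Brake 2 trips}; {Redundant e-stop relay 2 is down}.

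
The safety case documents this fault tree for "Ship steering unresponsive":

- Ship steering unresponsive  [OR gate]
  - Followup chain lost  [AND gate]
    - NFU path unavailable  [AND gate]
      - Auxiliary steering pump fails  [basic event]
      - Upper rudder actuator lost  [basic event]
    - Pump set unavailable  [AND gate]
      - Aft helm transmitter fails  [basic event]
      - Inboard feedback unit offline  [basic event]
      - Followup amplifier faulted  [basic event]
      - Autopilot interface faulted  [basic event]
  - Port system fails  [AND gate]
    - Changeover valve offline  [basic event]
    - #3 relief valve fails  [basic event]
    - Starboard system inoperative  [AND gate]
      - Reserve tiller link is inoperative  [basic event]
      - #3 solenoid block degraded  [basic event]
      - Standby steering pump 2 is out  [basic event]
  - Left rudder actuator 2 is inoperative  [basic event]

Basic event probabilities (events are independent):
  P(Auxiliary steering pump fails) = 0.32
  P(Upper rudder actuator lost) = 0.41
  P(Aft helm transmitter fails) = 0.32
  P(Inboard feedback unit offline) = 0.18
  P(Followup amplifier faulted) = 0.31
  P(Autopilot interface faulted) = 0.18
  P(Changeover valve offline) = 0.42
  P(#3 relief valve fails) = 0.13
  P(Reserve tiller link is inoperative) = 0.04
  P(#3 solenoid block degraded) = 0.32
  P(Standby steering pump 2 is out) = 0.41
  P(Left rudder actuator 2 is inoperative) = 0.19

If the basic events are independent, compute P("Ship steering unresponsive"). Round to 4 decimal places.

0.1906

P(NFU path unavailable) [AND] = 0.32 × 0.41 = 0.131200
P(Pump set unavailable) [AND] = 0.32 × 0.18 × 0.31 × 0.18 = 0.003214
P(Followup chain lost) [AND] = 0.131200 × 0.003214 = 0.000422
P(Starboard system inoperative) [AND] = 0.04 × 0.32 × 0.41 = 0.005248
P(Port system fails) [AND] = 0.42 × 0.13 × 0.005248 = 0.000287
P(Ship steering unresponsive) [OR] = 1 − (1−0.000422) × (1−0.000287) × (1−0.19) = 0.190574
Rounded to 4 decimal places: P(Ship steering unresponsive) ≈ 0.1906.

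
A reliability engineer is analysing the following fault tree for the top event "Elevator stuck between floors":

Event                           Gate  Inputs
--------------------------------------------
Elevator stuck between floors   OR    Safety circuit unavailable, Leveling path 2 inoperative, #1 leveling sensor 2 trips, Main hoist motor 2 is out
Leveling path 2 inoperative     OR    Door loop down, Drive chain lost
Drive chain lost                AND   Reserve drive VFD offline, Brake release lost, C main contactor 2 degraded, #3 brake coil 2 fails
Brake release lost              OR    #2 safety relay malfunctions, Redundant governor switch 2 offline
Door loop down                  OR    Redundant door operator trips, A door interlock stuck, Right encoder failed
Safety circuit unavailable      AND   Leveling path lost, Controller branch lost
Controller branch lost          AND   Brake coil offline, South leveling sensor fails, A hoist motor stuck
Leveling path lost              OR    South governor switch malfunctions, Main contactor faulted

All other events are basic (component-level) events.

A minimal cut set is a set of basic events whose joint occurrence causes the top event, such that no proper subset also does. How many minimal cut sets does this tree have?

9

Leveling path lost [OR]: union of children's cut sets → 2 cut set(s).
Controller branch lost [AND]: one cut set from each child combined → 1 × 1 × 1 = 1 cut set(s).
Safety circuit unavailable [AND]: one cut set from each child combined → 2 × 1 = 2 cut set(s).
Door loop down [OR]: union of children's cut sets → 3 cut set(s).
Brake release lost [OR]: union of children's cut sets → 2 cut set(s).
Drive chain lost [AND]: one cut set from each child combined → 1 × 2 × 1 × 1 = 2 cut set(s).
Leveling path 2 inoperative [OR]: union of children's cut sets → 5 cut set(s).
Elevator stuck between floors [OR]: union of children's cut sets → 9 cut set(s).
Minimal cut sets: {A hoist motor stuck, Brake coil offline, South governor switch malfunctions, South leveling sensor fails}; {A hoist motor stuck, Brake coil offline, Main contactor faulted, South leveling sensor fails}; {Redundant door operator trips}; {A door interlock stuck}; {Right encoder failed}; {#2 safety relay malfunctions, #3 brake coil 2 fails, C main contactor 2 degraded, Reserve drive VFD offline}; {#3 brake coil 2 fails, C main contactor 2 degraded, Redundant governor switch 2 offline, Reserve drive VFD offline}; {#1 leveling sensor 2 trips}; {Main hoist motor 2 is out}.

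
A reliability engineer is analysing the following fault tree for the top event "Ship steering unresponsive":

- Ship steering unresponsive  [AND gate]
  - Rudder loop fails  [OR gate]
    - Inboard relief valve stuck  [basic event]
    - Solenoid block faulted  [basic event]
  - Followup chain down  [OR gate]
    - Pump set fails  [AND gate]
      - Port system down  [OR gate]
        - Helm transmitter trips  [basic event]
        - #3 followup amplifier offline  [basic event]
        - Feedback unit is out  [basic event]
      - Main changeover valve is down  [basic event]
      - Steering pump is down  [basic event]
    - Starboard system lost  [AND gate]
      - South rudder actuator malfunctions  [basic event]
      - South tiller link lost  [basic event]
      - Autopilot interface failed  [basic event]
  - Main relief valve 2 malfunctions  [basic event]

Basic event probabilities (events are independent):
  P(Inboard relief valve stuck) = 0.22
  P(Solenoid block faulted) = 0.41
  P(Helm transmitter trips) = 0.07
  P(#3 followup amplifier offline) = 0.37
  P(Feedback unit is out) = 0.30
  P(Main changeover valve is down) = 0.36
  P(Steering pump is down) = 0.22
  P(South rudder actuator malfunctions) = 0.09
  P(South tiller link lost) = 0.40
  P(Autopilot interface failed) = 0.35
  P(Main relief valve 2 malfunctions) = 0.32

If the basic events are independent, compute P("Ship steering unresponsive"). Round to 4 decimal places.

0.0101

P(Rudder loop fails) [OR] = 1 − (1−0.22) × (1−0.41) = 0.539800
P(Port system down) [OR] = 1 − (1−0.07) × (1−0.37) × (1−0.30) = 0.589870
P(Pump set fails) [AND] = 0.589870 × 0.36 × 0.22 = 0.046718
P(Starboard system lost) [AND] = 0.09 × 0.40 × 0.35 = 0.012600
P(Followup chain down) [OR] = 1 − (1−0.046718) × (1−0.012600) = 0.058729
P(Ship steering unresponsive) [AND] = 0.539800 × 0.058729 × 0.32 = 0.010145
Rounded to 4 decimal places: P(Ship steering unresponsive) ≈ 0.0101.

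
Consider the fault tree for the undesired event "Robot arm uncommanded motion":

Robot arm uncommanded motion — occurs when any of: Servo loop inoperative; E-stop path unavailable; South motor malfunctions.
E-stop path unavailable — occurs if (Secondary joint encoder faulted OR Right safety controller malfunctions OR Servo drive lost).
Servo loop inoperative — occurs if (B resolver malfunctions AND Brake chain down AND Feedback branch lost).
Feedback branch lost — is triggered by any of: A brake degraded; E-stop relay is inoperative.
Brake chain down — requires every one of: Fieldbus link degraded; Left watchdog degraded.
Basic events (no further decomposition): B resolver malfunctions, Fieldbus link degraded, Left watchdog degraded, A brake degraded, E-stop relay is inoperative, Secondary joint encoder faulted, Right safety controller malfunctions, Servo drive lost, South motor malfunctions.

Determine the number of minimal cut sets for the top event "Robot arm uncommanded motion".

6

Brake chain down [AND]: one cut set from each child combined → 1 × 1 = 1 cut set(s).
Feedback branch lost [OR]: union of children's cut sets → 2 cut set(s).
Servo loop inoperative [AND]: one cut set from each child combined → 1 × 1 × 2 = 2 cut set(s).
E-stop path unavailable [OR]: union of children's cut sets → 3 cut set(s).
Robot arm uncommanded motion [OR]: union of children's cut sets → 6 cut set(s).
Minimal cut sets: {A brake degraded, B resolver malfunctions, Fieldbus link degraded, Left watchdog degraded}; {B resolver malfunctions, E-stop relay is inoperative, Fieldbus link degraded, Left watchdog degraded}; {Secondary joint encoder faulted}; {Right safety controller malfunctions}; {Servo drive lost}; {South motor malfunctions}.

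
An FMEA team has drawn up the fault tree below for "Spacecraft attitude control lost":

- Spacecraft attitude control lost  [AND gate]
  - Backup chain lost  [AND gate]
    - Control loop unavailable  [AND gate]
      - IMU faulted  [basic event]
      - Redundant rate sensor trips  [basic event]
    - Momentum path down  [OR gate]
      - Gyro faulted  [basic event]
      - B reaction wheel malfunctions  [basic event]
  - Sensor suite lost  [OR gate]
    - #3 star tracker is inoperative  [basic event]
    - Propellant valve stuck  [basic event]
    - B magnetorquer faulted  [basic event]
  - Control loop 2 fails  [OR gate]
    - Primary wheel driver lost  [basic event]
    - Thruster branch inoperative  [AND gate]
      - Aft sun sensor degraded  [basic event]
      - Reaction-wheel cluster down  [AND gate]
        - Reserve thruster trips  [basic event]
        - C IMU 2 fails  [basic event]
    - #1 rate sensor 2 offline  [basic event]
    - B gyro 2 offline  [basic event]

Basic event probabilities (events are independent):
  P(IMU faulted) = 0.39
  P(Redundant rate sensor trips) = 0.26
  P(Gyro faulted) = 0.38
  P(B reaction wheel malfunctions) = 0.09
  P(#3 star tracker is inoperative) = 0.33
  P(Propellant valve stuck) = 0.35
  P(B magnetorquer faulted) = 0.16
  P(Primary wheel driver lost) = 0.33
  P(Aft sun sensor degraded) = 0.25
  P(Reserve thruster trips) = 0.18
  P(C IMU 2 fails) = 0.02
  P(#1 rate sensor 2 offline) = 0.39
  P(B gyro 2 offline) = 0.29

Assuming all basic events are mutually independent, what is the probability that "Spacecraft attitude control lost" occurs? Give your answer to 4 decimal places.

0.0199

P(Control loop unavailable) [AND] = 0.39 × 0.26 = 0.101400
P(Momentum path down) [OR] = 1 − (1−0.38) × (1−0.09) = 0.435800
P(Backup chain lost) [AND] = 0.101400 × 0.435800 = 0.044190
P(Sensor suite lost) [OR] = 1 − (1−0.33) × (1−0.35) × (1−0.16) = 0.634180
P(Reaction-wheel cluster down) [AND] = 0.18 × 0.02 = 0.003600
P(Thruster branch inoperative) [AND] = 0.25 × 0.003600 = 0.000900
P(Control loop 2 fails) [OR] = 1 − (1−0.33) × (1−0.000900) × (1−0.39) × (1−0.29) = 0.710084
P(Spacecraft attitude control lost) [AND] = 0.044190 × 0.634180 × 0.710084 = 0.019900
Rounded to 4 decimal places: P(Spacecraft attitude control lost) ≈ 0.0199.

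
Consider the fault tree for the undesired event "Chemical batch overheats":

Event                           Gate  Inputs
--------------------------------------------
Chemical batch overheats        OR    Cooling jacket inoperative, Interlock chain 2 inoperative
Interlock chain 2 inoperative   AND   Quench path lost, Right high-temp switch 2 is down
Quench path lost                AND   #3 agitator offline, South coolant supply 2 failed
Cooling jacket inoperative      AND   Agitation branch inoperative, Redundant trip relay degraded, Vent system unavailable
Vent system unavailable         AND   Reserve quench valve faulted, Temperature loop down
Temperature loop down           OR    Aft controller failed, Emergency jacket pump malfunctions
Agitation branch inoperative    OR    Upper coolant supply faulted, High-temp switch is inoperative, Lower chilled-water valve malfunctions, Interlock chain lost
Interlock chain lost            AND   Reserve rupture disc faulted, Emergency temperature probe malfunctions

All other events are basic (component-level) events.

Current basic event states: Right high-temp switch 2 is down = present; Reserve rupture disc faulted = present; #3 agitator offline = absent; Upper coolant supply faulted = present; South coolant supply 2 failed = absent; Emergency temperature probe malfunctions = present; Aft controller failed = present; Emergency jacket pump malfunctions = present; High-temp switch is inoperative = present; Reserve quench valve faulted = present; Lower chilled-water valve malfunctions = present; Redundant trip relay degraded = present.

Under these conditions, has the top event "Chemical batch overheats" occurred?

Interlock chain lost [AND]: Reserve rupture disc faulted=occurs, Emergency temperature probe malfunctions=occurs → all inputs occur → occurs.
Agitation branch inoperative [OR]: Upper coolant supply faulted=occurs, High-temp switch is inoperative=occurs, Lower chilled-water valve malfunctions=occurs, Interlock chain lost=occurs → at least one input occurs → occurs.
Temperature loop down [OR]: Aft controller failed=occurs, Emergency jacket pump malfunctions=occurs → at least one input occurs → occurs.
Vent system unavailable [AND]: Reserve quench valve faulted=occurs, Temperature loop down=occurs → all inputs occur → occurs.
Cooling jacket inoperative [AND]: Agitation branch inoperative=occurs, Redundant trip relay degraded=occurs, Vent system unavailable=occurs → all inputs occur → occurs.
Quench path lost [AND]: #3 agitator offline=not, South coolant supply 2 failed=not → not all inputs occur → does not occur.
Interlock chain 2 inoperative [AND]: Quench path lost=not, Right high-temp switch 2 is down=occurs → not all inputs occur → does not occur.
Chemical batch overheats [OR]: Cooling jacket inoperative=occurs, Interlock chain 2 inoperative=not → at least one input occurs → occurs.

Yes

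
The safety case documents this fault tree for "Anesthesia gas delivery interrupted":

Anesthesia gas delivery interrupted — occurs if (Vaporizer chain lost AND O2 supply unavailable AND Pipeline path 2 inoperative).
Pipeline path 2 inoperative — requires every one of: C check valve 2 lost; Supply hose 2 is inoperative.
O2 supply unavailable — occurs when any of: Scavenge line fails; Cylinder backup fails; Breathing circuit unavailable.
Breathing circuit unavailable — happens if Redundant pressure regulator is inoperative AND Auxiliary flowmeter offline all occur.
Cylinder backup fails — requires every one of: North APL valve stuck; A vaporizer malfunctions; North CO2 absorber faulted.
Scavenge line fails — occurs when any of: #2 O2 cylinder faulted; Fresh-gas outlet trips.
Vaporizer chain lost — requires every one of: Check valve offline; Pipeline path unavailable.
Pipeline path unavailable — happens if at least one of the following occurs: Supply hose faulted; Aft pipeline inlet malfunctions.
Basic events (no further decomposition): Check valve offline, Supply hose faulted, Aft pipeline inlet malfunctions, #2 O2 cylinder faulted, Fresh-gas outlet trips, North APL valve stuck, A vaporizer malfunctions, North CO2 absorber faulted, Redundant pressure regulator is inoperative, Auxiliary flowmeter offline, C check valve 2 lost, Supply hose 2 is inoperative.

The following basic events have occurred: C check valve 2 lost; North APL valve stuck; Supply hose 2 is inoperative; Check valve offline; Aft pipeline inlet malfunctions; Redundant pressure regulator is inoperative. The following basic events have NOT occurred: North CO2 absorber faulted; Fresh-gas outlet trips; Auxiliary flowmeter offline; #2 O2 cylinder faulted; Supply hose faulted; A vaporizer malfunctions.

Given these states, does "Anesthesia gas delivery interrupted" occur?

No

Pipeline path unavailable [OR]: Supply hose faulted=not, Aft pipeline inlet malfunctions=occurs → at least one input occurs → occurs.
Vaporizer chain lost [AND]: Check valve offline=occurs, Pipeline path unavailable=occurs → all inputs occur → occurs.
Scavenge line fails [OR]: #2 O2 cylinder faulted=not, Fresh-gas outlet trips=not → no input occurs → does not occur.
Cylinder backup fails [AND]: North APL valve stuck=occurs, A vaporizer malfunctions=not, North CO2 absorber faulted=not → not all inputs occur → does not occur.
Breathing circuit unavailable [AND]: Redundant pressure regulator is inoperative=occurs, Auxiliary flowmeter offline=not → not all inputs occur → does not occur.
O2 supply unavailable [OR]: Scavenge line fails=not, Cylinder backup fails=not, Breathing circuit unavailable=not → no input occurs → does not occur.
Pipeline path 2 inoperative [AND]: C check valve 2 lost=occurs, Supply hose 2 is inoperative=occurs → all inputs occur → occurs.
Anesthesia gas delivery interrupted [AND]: Vaporizer chain lost=occurs, O2 supply unavailable=not, Pipeline path 2 inoperative=occurs → not all inputs occur → does not occur.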